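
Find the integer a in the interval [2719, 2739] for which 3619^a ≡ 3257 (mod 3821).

2737

Compute 3619^2719 mod 3821 = 1554, then multiply by 3619 repeatedly:
  3619^2719=1554  3619^2720=3235  3619^2721=3742  3619^2722=674  3619^2723=1408
  3619^2724=2159  3619^2725=3297  3619^2726=2681  3619^2727=1020  3619^2728=294
  3619^2729=1748  3619^2730=2257  3619^2731=2606  3619^2732=886  3619^2733=615
  3619^2734=1863  3619^2735=1953  3619^2736=2878  3619^2737=3257
Found 3257 at exponent 2737.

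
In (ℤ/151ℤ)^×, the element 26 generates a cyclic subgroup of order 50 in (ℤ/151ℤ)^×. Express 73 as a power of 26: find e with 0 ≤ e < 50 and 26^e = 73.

Baby-step giant-step with m = ceil(sqrt(50)) = 8.
Baby table (26^j mod 151 for j=0..7):
  0:1  1:26  2:72  3:60  4:50  5:92  6:127  7:131
Giant step factor: 26^(-8) ≡ 9 (mod 151).
Scan 73·9^i mod 151 for i = 0, 1, …:
  i=0: 73   i=1: 53   i=2: 24   i=3: 65
  i=4: 132   i=5: 131
Match at i=5, j=7: e = 5·8 + 7 = 47.

47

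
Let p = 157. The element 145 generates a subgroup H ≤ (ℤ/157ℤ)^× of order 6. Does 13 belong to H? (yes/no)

13 ∈ ⟨145⟩ iff 13^6 ≡ 1 (mod 157), since |⟨145⟩| = 6.
13^6 mod 157 = 1.
Since 1 = 1, 13 lies in the subgroup.

yes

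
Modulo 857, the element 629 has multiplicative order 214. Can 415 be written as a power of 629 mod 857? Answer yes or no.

415 ∈ ⟨629⟩ iff 415^214 ≡ 1 (mod 857), since |⟨629⟩| = 214.
415^214 mod 857 = 207.
Since 207 ≠ 1, 415 does not lie in the subgroup.

no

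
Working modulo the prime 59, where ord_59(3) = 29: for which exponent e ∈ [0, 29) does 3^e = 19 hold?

Successive powers of 3 modulo 59:
  3^0=1  3^1=3  3^2=9  3^3=27  3^4=22  3^5=7
  3^6=21  3^7=4  3^8=12  3^9=36  3^10=49  3^11=29
  3^12=28  3^13=25  3^14=16  3^15=48  3^16=26  3^17=19
So 3^17 ≡ 19 (mod 59), giving e = 17.

17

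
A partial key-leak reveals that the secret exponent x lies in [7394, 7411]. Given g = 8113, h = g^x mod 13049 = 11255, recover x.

7397

Compute 8113^7394 mod 13049 = 10757, then multiply by 8113 repeatedly:
  8113^7394=10757  8113^7395=12878  8113^7396=8920  8113^7397=11255
Found 11255 at exponent 7397.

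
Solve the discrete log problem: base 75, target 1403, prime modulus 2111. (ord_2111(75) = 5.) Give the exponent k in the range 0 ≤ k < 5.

2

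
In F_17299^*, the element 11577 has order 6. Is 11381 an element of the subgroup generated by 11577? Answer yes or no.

⟨11577⟩ has order 6; its elements mod 17299 are {1, 5722, 5723, 11576, 11577, 17298}.
11381 is not in this set.

no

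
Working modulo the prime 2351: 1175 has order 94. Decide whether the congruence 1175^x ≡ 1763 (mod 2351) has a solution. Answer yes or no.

yes

1763 ∈ ⟨1175⟩ iff 1763^94 ≡ 1 (mod 2351), since |⟨1175⟩| = 94.
1763^94 mod 2351 = 1.
Since 1 = 1, 1763 lies in the subgroup.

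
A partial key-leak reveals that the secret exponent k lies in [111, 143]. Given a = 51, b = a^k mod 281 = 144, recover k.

134

Compute 51^111 mod 281 = 258, then multiply by 51 repeatedly:
  51^111=258  51^112=232  51^113=30  51^114=125  51^115=193
  51^116=8  51^117=127  51^118=14  51^119=152  51^120=165
  51^121=266  51^122=78  51^123=44  51^124=277  51^125=77
  51^126=274  51^127=205  51^128=58  51^129=148  51^130=242
  51^131=259  51^132=2  51^133=102  51^134=144
Found 144 at exponent 134.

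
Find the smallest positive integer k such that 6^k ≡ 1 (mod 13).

12

The order of 6 must divide p − 1 = 12 = 2^2 · 3.
Divisors: 1, 2, 3, 4, 6, 12.
Check each in increasing order: 6^1 ≡ 6;  6^2 ≡ 10;  6^3 ≡ 8;  6^4 ≡ 9;  6^6 ≡ 12;  6^12 ≡ 1.
Smallest exponent giving 1 is 12.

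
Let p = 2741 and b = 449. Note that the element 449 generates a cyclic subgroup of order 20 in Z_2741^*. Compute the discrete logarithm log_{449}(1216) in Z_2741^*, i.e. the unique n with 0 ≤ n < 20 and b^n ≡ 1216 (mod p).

8

Successive powers of 449 modulo 2741:
  449^0=1  449^1=449  449^2=1508  449^3=65  449^4=1775  449^5=2085
  449^6=1484  449^7=253  449^8=1216
So 449^8 ≡ 1216 (mod 2741), giving n = 8.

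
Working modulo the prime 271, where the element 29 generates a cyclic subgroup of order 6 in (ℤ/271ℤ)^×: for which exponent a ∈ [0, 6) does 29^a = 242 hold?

Successive powers of 29 modulo 271:
  29^0=1  29^1=29  29^2=28  29^3=270  29^4=242
So 29^4 ≡ 242 (mod 271), giving a = 4.

4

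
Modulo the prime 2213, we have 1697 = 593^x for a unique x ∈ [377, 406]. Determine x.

Compute 593^377 mod 2213 = 202, then multiply by 593 repeatedly:
  593^377=202  593^378=284  593^379=224  593^380=52  593^381=2067
  593^382=1942  593^383=846  593^384=1540  593^385=1464  593^386=656
  593^387=1733  593^388=837  593^389=629  593^390=1213  593^391=84
  593^392=1126  593^393=1605  593^394=175  593^395=1977  593^396=1684
  593^397=549  593^398=246  593^399=2033  593^400=1697
Found 1697 at exponent 400.

400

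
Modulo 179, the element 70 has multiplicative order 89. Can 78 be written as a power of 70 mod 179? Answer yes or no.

no

78 ∈ ⟨70⟩ iff 78^89 ≡ 1 (mod 179), since |⟨70⟩| = 89.
78^89 mod 179 = 178.
Since 178 ≠ 1, 78 does not lie in the subgroup.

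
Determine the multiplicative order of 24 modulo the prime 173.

86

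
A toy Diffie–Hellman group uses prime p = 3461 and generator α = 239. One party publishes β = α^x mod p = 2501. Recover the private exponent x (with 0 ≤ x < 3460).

Baby-step giant-step with m = ceil(sqrt(3460)) = 59.
Baby table (239^j mod 3461 for j=0..58):
  0:1  1:239  2:1745  3:1735  4:2806  5:2661  6:2616  7:2244
  8:3322  9:1389  10:3176  11:1105  12:1059  13:448  14:3242  15:3035
  16:2016  17:745  18:1544  19:2150  20:1622  21:26  22:2753  23:377
  24:117  25:275  26:3427  27:2257  28:2968  29:3308  30:1504  31:2973
  32:1042  33:3307  34:1265  35:1228  36:2768  37:501  38:2065  39:2073
  40:524  41:640  42:676  43:2358  44:2880  45:3042  46:228  47:2577
  48:3306  49:1026  50:2944  51:1033  52:1156  53:2865  54:2918  55:1741
  56:779  57:2748  58:2643
Giant step factor: 239^(-59) ≡ 700 (mod 3461).
Scan 2501·700^i mod 3461 for i = 0, 1, …:
  i=0: 2501   i=1: 2895   i=2: 1815   i=3: 313
  i=4: 1057   i=5: 2707   i=6: 1733   i=7: 1750
  i=8: 3267   i=9: 2640   i=10: 3287   i=11: 2796
  i=12: 1735
Match at i=12, j=3: x = 12·59 + 3 = 711.

711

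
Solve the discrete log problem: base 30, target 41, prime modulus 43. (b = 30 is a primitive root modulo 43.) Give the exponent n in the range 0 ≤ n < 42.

Successive powers of 30 modulo 43:
  30^0=1  30^1=30  30^2=40  30^3=39  30^4=9  30^5=12
  30^6=16  30^7=7  30^8=38  30^9=22  30^10=15  30^11=20
  30^12=41
So 30^12 ≡ 41 (mod 43), giving n = 12.

12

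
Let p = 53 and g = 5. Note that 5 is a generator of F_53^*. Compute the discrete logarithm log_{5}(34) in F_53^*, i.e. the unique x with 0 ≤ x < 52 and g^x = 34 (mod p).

29

Baby-step giant-step with m = ceil(sqrt(52)) = 8.
Baby table (5^j mod 53 for j=0..7):
  0:1  1:5  2:25  3:19  4:42  5:51  6:43  7:3
Giant step factor: 5^(-8) ≡ 46 (mod 53).
Scan 34·46^i mod 53 for i = 0, 1, …:
  i=0: 34   i=1: 27   i=2: 23   i=3: 51
Match at i=3, j=5: x = 3·8 + 5 = 29.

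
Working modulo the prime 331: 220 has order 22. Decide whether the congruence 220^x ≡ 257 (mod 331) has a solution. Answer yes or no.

257 ∈ ⟨220⟩ iff 257^22 ≡ 1 (mod 331), since |⟨220⟩| = 22.
257^22 mod 331 = 1.
Since 1 = 1, 257 lies in the subgroup.

yes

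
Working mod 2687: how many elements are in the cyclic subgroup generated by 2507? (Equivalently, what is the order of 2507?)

1343

The order of 2507 must divide p − 1 = 2686 = 2 · 17 · 79.
Divisors: 1, 2, 17, 34, 79, 158, 1343, 2686.
Check each in increasing order: 2507^1 ≡ 2507;  2507^2 ≡ 156;  2507^17 ≡ 1004;  2507^34 ≡ 391;  2507^79 ≡ 1432;  2507^158 ≡ 443;  2507^1343 ≡ 1.
Smallest exponent giving 1 is 1343.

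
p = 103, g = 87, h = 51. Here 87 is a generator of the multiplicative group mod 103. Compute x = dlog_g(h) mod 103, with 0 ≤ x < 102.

89

Baby-step giant-step with m = ceil(sqrt(102)) = 11.
Baby table (87^j mod 103 for j=0..10):
  0:1  1:87  2:50  3:24  4:28  5:67  6:61  7:54
  8:63  9:22  10:60
Giant step factor: 87^(-11) ≡ 78 (mod 103).
Scan 51·78^i mod 103 for i = 0, 1, …:
  i=0: 51   i=1: 64   i=2: 48   i=3: 36
  i=4: 27   i=5: 46   i=6: 86   i=7: 13
  i=8: 87
Match at i=8, j=1: x = 8·11 + 1 = 89.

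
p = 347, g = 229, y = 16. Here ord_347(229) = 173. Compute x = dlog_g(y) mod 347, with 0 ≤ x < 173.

96

Baby-step giant-step with m = ceil(sqrt(173)) = 14.
Baby table (229^j mod 347 for j=0..13):
  0:1  1:229  2:44  3:13  4:201  5:225  6:169  7:184
  8:149  9:115  10:310  11:202  12:107  13:213
Giant step factor: 229^(-14) ≡ 192 (mod 347).
Scan 16·192^i mod 347 for i = 0, 1, …:
  i=0: 16   i=1: 296   i=2: 271   i=3: 329
  i=4: 14   i=5: 259   i=6: 107
Match at i=6, j=12: x = 6·14 + 12 = 96.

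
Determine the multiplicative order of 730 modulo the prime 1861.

The order of 730 must divide p − 1 = 1860 = 2^2 · 3 · 5 · 31.
Divisors: 1, 2, 3, 4, 5, 6, 10, 12, 15, 20, 30, 31, 60, 62, 93, 124, 155, 186, 310, 372, 465, 620, 930, 1860.
Check each in increasing order: 730^1 ≡ 730;  730^2 ≡ 654;  730^3 ≡ 1004;  730^4 ≡ 1547;  730^5 ≡ 1544;  730^6 ≡ 1215;  730^10 ≡ 1856;  730^12 ≡ 452;  730^15 ≡ 1585;  730^20 ≡ 25;  730^30 ≡ 1736;  730^31 ≡ 1800;  730^60 ≡ 737;  730^62 ≡ 1860;  730^93 ≡ 61;  730^124 ≡ 1.
Smallest exponent giving 1 is 124.

124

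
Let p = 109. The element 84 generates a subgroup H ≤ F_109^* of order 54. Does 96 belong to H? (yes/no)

96 ∈ ⟨84⟩ iff 96^54 ≡ 1 (mod 109), since |⟨84⟩| = 54.
96^54 mod 109 = 108.
Since 108 ≠ 1, 96 does not lie in the subgroup.

no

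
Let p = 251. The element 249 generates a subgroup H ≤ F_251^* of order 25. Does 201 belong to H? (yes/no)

yes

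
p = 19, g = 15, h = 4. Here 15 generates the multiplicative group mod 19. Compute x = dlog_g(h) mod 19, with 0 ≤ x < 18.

Successive powers of 15 modulo 19:
  15^0=1  15^1=15  15^2=16  15^3=12  15^4=9  15^5=2
  15^6=11  15^7=13  15^8=5  15^9=18  15^10=4
So 15^10 ≡ 4 (mod 19), giving x = 10.

10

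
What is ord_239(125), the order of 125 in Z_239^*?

119

The order of 125 must divide p − 1 = 238 = 2 · 7 · 17.
Divisors: 1, 2, 7, 14, 17, 34, 119, 238.
Check each in increasing order: 125^1 ≡ 125;  125^2 ≡ 90;  125^7 ≡ 36;  125^14 ≡ 101;  125^17 ≡ 44;  125^34 ≡ 24;  125^119 ≡ 1.
Smallest exponent giving 1 is 119.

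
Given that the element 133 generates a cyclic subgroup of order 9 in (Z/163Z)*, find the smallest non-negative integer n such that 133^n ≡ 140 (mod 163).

7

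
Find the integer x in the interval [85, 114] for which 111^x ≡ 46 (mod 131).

98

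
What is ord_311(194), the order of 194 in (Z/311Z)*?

310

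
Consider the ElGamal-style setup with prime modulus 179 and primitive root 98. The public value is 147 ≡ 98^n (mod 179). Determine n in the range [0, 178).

Baby-step giant-step with m = ceil(sqrt(178)) = 14.
Baby table (98^j mod 179 for j=0..13):
  0:1  1:98  2:117  3:10  4:85  5:96  6:100  7:134
  8:65  9:105  10:87  11:113  12:155  13:154
Giant step factor: 98^(-14) ≡ 16 (mod 179).
Scan 147·16^i mod 179 for i = 0, 1, …:
  i=0: 147   i=1: 25   i=2: 42   i=3: 135
  i=4: 12   i=5: 13   i=6: 29   i=7: 106
  i=8: 85
Match at i=8, j=4: n = 8·14 + 4 = 116.

116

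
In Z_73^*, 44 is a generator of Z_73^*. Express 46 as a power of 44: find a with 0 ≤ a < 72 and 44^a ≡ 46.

Successive powers of 44 modulo 73:
  44^0=1  44^1=44  44^2=38  44^3=66  44^4=57  44^5=26
  44^6=49  44^7=39  44^8=37  44^9=22  44^10=19  44^11=33
  44^12=65  44^13=13  44^14=61  44^15=56  44^16=55  44^17=11
  44^18=46
So 44^18 ≡ 46 (mod 73), giving a = 18.

18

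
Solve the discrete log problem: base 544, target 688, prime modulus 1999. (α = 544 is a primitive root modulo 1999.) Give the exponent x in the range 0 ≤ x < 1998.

171

Baby-step giant-step with m = ceil(sqrt(1998)) = 45.
Baby table (544^j mod 1999 for j=0..44):
  0:1  1:544  2:84  3:1718  4:1059  5:384  6:1000  7:272
  8:42  9:859  10:1529  11:192  12:500  13:136  14:21  15:1429
  16:1764  17:96  18:250  19:68  20:1010  21:1714  22:882  23:48
  24:125  25:34  26:505  27:857  28:441  29:24  30:1062  31:17
  32:1252  33:1428  34:1220  35:12  36:531  37:1008  38:626  39:714
  40:610  41:6  42:1265  43:504  44:313
Giant step factor: 544^(-45) ≡ 28 (mod 1999).
Scan 688·28^i mod 1999 for i = 0, 1, …:
  i=0: 688   i=1: 1273   i=2: 1661   i=3: 531
Match at i=3, j=36: x = 3·45 + 36 = 171.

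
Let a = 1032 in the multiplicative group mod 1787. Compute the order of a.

The order of 1032 must divide p − 1 = 1786 = 2 · 19 · 47.
Divisors: 1, 2, 19, 38, 47, 94, 893, 1786.
Check each in increasing order: 1032^1 ≡ 1032;  1032^2 ≡ 1759;  1032^19 ≡ 198;  1032^38 ≡ 1677;  1032^47 ≡ 1489;  1032^94 ≡ 1241;  1032^893 ≡ 1.
Smallest exponent giving 1 is 893.

893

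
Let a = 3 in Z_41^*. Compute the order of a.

8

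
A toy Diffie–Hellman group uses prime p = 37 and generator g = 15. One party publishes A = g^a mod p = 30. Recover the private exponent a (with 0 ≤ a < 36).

Successive powers of 15 modulo 37:
  15^0=1  15^1=15  15^2=3  15^3=8  15^4=9  15^5=24
  15^6=27  15^7=35  15^8=7  15^9=31  15^10=21  15^11=19
  15^12=26  15^13=20  15^14=4  15^15=23  15^16=12  15^17=32
  15^18=36  15^19=22  15^20=34  15^21=29  15^22=28  15^23=13
  15^24=10  15^25=2  15^26=30
So 15^26 ≡ 30 (mod 37), giving a = 26.

26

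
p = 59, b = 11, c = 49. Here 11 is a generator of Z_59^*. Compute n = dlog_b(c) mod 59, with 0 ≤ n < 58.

Baby-step giant-step with m = ceil(sqrt(58)) = 8.
Baby table (11^j mod 59 for j=0..7):
  0:1  1:11  2:3  3:33  4:9  5:40  6:27  7:2
Giant step factor: 11^(-8) ≡ 51 (mod 59).
Scan 49·51^i mod 59 for i = 0, 1, …:
  i=0: 49   i=1: 21   i=2: 9
Match at i=2, j=4: n = 2·8 + 4 = 20.

20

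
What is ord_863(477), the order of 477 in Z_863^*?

The order of 477 must divide p − 1 = 862 = 2 · 431.
Divisors: 1, 2, 431, 862.
Check each in increasing order: 477^1 ≡ 477;  477^2 ≡ 560;  477^431 ≡ 1.
Smallest exponent giving 1 is 431.

431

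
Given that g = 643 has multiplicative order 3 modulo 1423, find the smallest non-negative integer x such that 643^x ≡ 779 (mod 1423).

Successive powers of 643 modulo 1423:
  643^0=1  643^1=643  643^2=779
So 643^2 ≡ 779 (mod 1423), giving x = 2.

2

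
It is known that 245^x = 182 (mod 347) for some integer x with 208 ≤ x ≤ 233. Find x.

224

Compute 245^208 mod 347 = 282, then multiply by 245 repeatedly:
  245^208=282  245^209=37  245^210=43  245^211=125  245^212=89
  245^213=291  245^214=160  245^215=336  245^216=81  245^217=66
  245^218=208  245^219=298  245^220=140  245^221=294  245^222=201
  245^223=318  245^224=182
Found 182 at exponent 224.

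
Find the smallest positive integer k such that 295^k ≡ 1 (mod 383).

191

The order of 295 must divide p − 1 = 382 = 2 · 191.
Divisors: 1, 2, 191, 382.
Check each in increasing order: 295^1 ≡ 295;  295^2 ≡ 84;  295^191 ≡ 1.
Smallest exponent giving 1 is 191.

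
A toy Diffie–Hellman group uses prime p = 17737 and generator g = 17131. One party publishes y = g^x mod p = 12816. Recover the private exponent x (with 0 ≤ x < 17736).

8535

Baby-step giant-step with m = ceil(sqrt(17736)) = 134.
Baby table (17131^j mod 17737 for j=0..133):
  0:1  1:17131  2:12496  3:1123  4:11205  5:3041  6:1802  7:7682
  8:9539  9:1628  10:6704  11:16886  12:1333  13:8104  14:2125  15:7051
  16:1711  17:9617  18:7571  19:5857  20:15795  21:6210  22:14721  23:785
  24:3189  25:799  26:12442  27:16110  28:10427  29:13347  30:17527  31:3101
  32:916  33:12488  34:5971  35:17659  36:11794  37:847  38:1091  39:12860
  40:11120  41:1340  42:3862  43:912  44:14912  45:9198  46:13167  47:2448
  48:6420  49:11620  50:17606  51:8438  52:12565  53:12520  54:4316  55:9580
  56:12256  57:4667  58:9718  59:17313  60:8626  61:5059  62:2747  63:2596
  64:5417  65:16380  66:6440  67:17237  68:1471  69:13161  70:6084  71:2392
  72:4882  73:3587  74:7929  75:1753  76:1902  77:293  78:17549  79:7506
  80:9773  81:1720  82:4163  83:13613  84:15964  85:10218  86:15842  87:13202
  88:16712  89:355  90:15451  91:1830  92:8451  93:4687  94:15335  95:1178
  96:13349  97:16315  98:10356  99:3162  100:17161  101:12053  102:3526  103:9421
  104:2188  105:4347  106:8531  107:9418  108:4006  109:2333  110:5162  111:11277
  112:12620  113:14664  114:17590  115:397  116:7736  117:12289  118:2406  119:14135
  120:1161  121:5914  122:16727  123:9002  124:7784  125:938  126:16893  127:14828
  128:6891  129:9986  130:14538  131:5261  132:4494  133:8134
Giant step factor: 17131^(-134) ≡ 7118 (mod 17737).
Scan 12816·7118^i mod 17737 for i = 0, 1, …:
  i=0: 12816   i=1: 2897   i=2: 10452   i=3: 8358
  i=4: 2346   i=5: 8311   i=6: 4803   i=7: 8555
  i=8: 3369   i=9: 118     …   i=62: 8306
  i=63: 4687
Match at i=63, j=93: x = 63·134 + 93 = 8535.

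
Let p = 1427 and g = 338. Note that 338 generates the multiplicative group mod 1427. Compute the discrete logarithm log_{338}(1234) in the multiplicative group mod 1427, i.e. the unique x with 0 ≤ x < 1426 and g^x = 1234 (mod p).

556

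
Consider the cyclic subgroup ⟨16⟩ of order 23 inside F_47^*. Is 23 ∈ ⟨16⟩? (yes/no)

23 ∈ ⟨16⟩ iff 23^23 ≡ 1 (mod 47), since |⟨16⟩| = 23.
23^23 mod 47 = 46.
Since 46 ≠ 1, 23 does not lie in the subgroup.

no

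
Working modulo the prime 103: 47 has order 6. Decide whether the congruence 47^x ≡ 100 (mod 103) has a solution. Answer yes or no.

no

100 ∈ ⟨47⟩ iff 100^6 ≡ 1 (mod 103), since |⟨47⟩| = 6.
100^6 mod 103 = 8.
Since 8 ≠ 1, 100 does not lie in the subgroup.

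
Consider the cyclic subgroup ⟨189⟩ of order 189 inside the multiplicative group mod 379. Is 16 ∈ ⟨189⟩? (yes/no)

yes

16 ∈ ⟨189⟩ iff 16^189 ≡ 1 (mod 379), since |⟨189⟩| = 189.
16^189 mod 379 = 1.
Since 1 = 1, 16 lies in the subgroup.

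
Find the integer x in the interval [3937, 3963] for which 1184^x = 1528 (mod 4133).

3960

Compute 1184^3937 mod 4133 = 1511, then multiply by 1184 repeatedly:
  1184^3937=1511  1184^3938=3568  1184^3939=586  1184^3940=3613  1184^3941=137
  1184^3942=1021  1184^3943=2028  1184^3944=4012  1184^3945=1391  1184^3946=2010
  1184^3947=3365  1184^3948=4081  1184^3949=427  1184^3950=1342  1184^3951=1856
  1184^3952=2881  1184^3953=1379  1184^3954=201  1184^3955=2403  1184^3956=1648
  1184^3957=456  1184^3958=2614  1184^3959=3492  1184^3960=1528
Found 1528 at exponent 3960.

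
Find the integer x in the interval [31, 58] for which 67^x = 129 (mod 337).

56

Compute 67^31 mod 337 = 327, then multiply by 67 repeatedly:
  67^31=327  67^32=4  67^33=268  67^34=95  67^35=299
  67^36=150  67^37=277  67^38=24  67^39=260  67^40=233
  67^41=109  67^42=226  67^43=314  67^44=144  67^45=212
  67^46=50  67^47=317  67^48=8  67^49=199  67^50=190
  67^51=261  67^52=300  67^53=217  67^54=48  67^55=183
  67^56=129
Found 129 at exponent 56.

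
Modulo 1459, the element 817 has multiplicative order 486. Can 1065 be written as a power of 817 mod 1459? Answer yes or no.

yes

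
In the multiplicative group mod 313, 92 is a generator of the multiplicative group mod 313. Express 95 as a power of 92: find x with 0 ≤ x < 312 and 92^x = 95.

309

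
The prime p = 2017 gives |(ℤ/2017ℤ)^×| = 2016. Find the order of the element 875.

2016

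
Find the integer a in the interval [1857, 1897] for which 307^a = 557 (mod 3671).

1865

Compute 307^1857 mod 3671 = 1921, then multiply by 307 repeatedly:
  307^1857=1921  307^1858=2387  307^1859=2280  307^1860=2470  307^1861=2064
  307^1862=2236  307^1863=3646  307^1864=3338  307^1865=557
Found 557 at exponent 1865.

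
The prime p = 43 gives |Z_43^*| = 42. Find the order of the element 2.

14

The order of 2 must divide p − 1 = 42 = 2 · 3 · 7.
Divisors: 1, 2, 3, 6, 7, 14, 21, 42.
Check each in increasing order: 2^1 ≡ 2;  2^2 ≡ 4;  2^3 ≡ 8;  2^6 ≡ 21;  2^7 ≡ 42;  2^14 ≡ 1.
Smallest exponent giving 1 is 14.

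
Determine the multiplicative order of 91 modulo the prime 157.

156

The order of 91 must divide p − 1 = 156 = 2^2 · 3 · 13.
Divisors: 1, 2, 3, 4, 6, 12, 13, 26, 39, 52, 78, 156.
Check each in increasing order: 91^1 ≡ 91;  91^2 ≡ 117;  91^3 ≡ 128;  91^4 ≡ 30;  91^6 ≡ 56;  91^12 ≡ 153;  91^13 ≡ 107;  91^26 ≡ 145;  91^39 ≡ 129;  91^52 ≡ 144;  91^78 ≡ 156;  91^156 ≡ 1.
Smallest exponent giving 1 is 156.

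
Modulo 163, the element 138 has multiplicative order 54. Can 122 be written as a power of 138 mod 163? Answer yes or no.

122 ∈ ⟨138⟩ iff 122^54 ≡ 1 (mod 163), since |⟨138⟩| = 54.
122^54 mod 163 = 104.
Since 104 ≠ 1, 122 does not lie in the subgroup.

no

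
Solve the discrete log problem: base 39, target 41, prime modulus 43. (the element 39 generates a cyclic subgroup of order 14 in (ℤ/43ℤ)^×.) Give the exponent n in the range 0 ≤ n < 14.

4

Successive powers of 39 modulo 43:
  39^0=1  39^1=39  39^2=16  39^3=22  39^4=41
So 39^4 ≡ 41 (mod 43), giving n = 4.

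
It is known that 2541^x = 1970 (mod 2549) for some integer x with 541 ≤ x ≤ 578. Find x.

Compute 2541^541 mod 2549 = 1438, then multiply by 2541 repeatedly:
  2541^541=1438  2541^542=1241  2541^543=268  2541^544=405  2541^545=1858
  2541^546=430  2541^547=1658  2541^548=2030  2541^549=1603  2541^550=2470
  2541^551=632  2541^552=42  2541^553=2213  2541^554=139  2541^555=1437
  2541^556=1249  2541^557=204  2541^558=917  2541^559=311  2541^560=61
  2541^561=2061  2541^562=1355  2541^563=1905  2541^564=54  2541^565=2117
  2541^566=907  2541^567=391  2541^568=1970
Found 1970 at exponent 568.

568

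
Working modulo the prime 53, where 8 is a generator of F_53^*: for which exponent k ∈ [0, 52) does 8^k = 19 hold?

Baby-step giant-step with m = ceil(sqrt(52)) = 8.
Baby table (8^j mod 53 for j=0..7):
  0:1  1:8  2:11  3:35  4:15  5:14  6:6  7:48
Giant step factor: 8^(-8) ≡ 49 (mod 53).
Scan 19·49^i mod 53 for i = 0, 1, …:
  i=0: 19   i=1: 30   i=2: 39   i=3: 3
  i=4: 41   i=5: 48
Match at i=5, j=7: k = 5·8 + 7 = 47.

47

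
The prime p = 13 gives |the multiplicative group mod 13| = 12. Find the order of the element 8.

The order of 8 must divide p − 1 = 12 = 2^2 · 3.
Divisors: 1, 2, 3, 4, 6, 12.
Check each in increasing order: 8^1 ≡ 8;  8^2 ≡ 12;  8^3 ≡ 5;  8^4 ≡ 1.
Smallest exponent giving 1 is 4.

4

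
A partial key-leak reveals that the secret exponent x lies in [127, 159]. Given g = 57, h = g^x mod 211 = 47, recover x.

Compute 57^127 mod 211 = 191, then multiply by 57 repeatedly:
  57^127=191  57^128=126  57^129=8  57^130=34  57^131=39
  57^132=113  57^133=111  57^134=208  57^135=40  57^136=170
  57^137=195  57^138=143  57^139=133  57^140=196  57^141=200
  57^142=6  57^143=131  57^144=82  57^145=32  57^146=136
  57^147=156  57^148=30  57^149=22  57^150=199  57^151=160
  57^152=47
Found 47 at exponent 152.

152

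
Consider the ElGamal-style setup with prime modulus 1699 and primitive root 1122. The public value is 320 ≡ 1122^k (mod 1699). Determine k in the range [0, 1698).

Baby-step giant-step with m = ceil(sqrt(1698)) = 42.
Baby table (1122^j mod 1699 for j=0..41):
  0:1  1:1122  2:1624  3:800  4:528  5:1164  6:1176  7:1048
  8:148  9:1253  10:793  11:1169  12:1689  13:673  14:750  15:495
  16:1516  17:253  18:133  19:1413  20:219  21:1062  22:565  23:203
  24:100  25:66  26:995  27:147  28:131  29:868  30:369  31:1161
  32:1208  33:1273  34:1146  35:1368  36:699  37:1039  38:244  39:229
  40:389  41:1514
Giant step factor: 1122^(-42) ≡ 64 (mod 1699).
Scan 320·64^i mod 1699 for i = 0, 1, …:
  i=0: 320   i=1: 92   i=2: 791   i=3: 1353
  i=4: 1642   i=5: 1449   i=6: 990   i=7: 497
  i=8: 1226   i=9: 310     …   i=32: 1505
  i=33: 1176
Match at i=33, j=6: k = 33·42 + 6 = 1392.

1392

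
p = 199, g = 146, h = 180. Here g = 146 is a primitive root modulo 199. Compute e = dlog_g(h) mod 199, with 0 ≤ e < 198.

Baby-step giant-step with m = ceil(sqrt(198)) = 15.
Baby table (146^j mod 199 for j=0..14):
  0:1  1:146  2:23  3:174  4:131  5:22  6:28  7:108
  8:47  9:96  10:86  11:19  12:187  13:39  14:122
Giant step factor: 146^(-15) ≡ 67 (mod 199).
Scan 180·67^i mod 199 for i = 0, 1, …:
  i=0: 180   i=1: 120   i=2: 80   i=3: 186
  i=4: 124   i=5: 149   i=6: 33   i=7: 22
Match at i=7, j=5: e = 7·15 + 5 = 110.

110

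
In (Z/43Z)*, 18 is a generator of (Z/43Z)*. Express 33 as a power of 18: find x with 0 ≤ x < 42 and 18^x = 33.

17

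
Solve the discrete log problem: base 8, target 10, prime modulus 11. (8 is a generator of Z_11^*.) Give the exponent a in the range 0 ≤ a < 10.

5

Successive powers of 8 modulo 11:
  8^0=1  8^1=8  8^2=9  8^3=6  8^4=4  8^5=10
So 8^5 ≡ 10 (mod 11), giving a = 5.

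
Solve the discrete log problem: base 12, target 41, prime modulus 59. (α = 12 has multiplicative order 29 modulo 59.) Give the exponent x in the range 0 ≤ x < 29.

17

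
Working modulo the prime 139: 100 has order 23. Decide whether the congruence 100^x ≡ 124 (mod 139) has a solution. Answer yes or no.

no

⟨100⟩ has order 23; its elements mod 139 are {1, 6, 34, 36, 44, 45, 52, 55, 57, 63, 64, 65, 77, 79, 80, 91, 100, 106, 112, 116, 125, 129, 131}.
124 is not in this set.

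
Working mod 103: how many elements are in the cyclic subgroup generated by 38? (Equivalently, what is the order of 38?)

51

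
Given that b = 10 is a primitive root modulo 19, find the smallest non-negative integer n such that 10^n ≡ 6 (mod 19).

Successive powers of 10 modulo 19:
  10^0=1  10^1=10  10^2=5  10^3=12  10^4=6
So 10^4 ≡ 6 (mod 19), giving n = 4.

4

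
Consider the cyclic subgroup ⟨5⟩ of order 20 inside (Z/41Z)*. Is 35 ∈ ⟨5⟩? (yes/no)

no

35 ∈ ⟨5⟩ iff 35^20 ≡ 1 (mod 41), since |⟨5⟩| = 20.
35^20 mod 41 = 40.
Since 40 ≠ 1, 35 does not lie in the subgroup.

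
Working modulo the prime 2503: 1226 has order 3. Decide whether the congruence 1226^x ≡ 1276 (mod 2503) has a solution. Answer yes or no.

⟨1226⟩ has order 3; its elements mod 2503 are {1, 1226, 1276}.
1276 is in this set.

yes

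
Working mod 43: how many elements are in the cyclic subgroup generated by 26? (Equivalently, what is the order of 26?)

The order of 26 must divide p − 1 = 42 = 2 · 3 · 7.
Divisors: 1, 2, 3, 6, 7, 14, 21, 42.
Check each in increasing order: 26^1 ≡ 26;  26^2 ≡ 31;  26^3 ≡ 32;  26^6 ≡ 35;  26^7 ≡ 7;  26^14 ≡ 6;  26^21 ≡ 42;  26^42 ≡ 1.
Smallest exponent giving 1 is 42.

42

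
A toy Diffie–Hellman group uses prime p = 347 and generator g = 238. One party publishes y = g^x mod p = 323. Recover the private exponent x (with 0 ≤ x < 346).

38

Baby-step giant-step with m = ceil(sqrt(346)) = 19.
Baby table (238^j mod 347 for j=0..18):
  0:1  1:238  2:83  3:322  4:296  5:7  6:278  7:234
  8:172  9:337  10:49  11:211  12:250  13:163  14:277  15:343
  16:89  17:15  18:100
Giant step factor: 238^(-19) ≡ 165 (mod 347).
Scan 323·165^i mod 347 for i = 0, 1, …:
  i=0: 323   i=1: 204   i=2: 1
Match at i=2, j=0: x = 2·19 + 0 = 38.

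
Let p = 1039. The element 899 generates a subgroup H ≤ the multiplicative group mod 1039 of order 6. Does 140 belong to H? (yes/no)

yes

⟨899⟩ has order 6; its elements mod 1039 are {1, 140, 141, 898, 899, 1038}.
140 is in this set.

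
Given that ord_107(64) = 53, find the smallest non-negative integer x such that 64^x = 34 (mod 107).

Successive powers of 64 modulo 107:
  64^0=1  64^1=64  64^2=30  64^3=101  64^4=44  64^5=34
So 64^5 ≡ 34 (mod 107), giving x = 5.

5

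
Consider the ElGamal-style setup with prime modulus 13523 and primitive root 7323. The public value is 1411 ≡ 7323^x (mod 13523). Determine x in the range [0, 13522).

203

Baby-step giant-step with m = ceil(sqrt(13522)) = 117.
Baby table (7323^j mod 13523 for j=0..116):
  0:1  1:7323  2:7634  3:13223  4:7349  5:8710  6:8862  7:13072
  8:10462  9:5431  10:70  11:12259  12:6983  13:6046  14:556  15:1165
  16:11805  17:8999  18:2098  19:1526  20:4900  21:6181  22:1982  23:4007
  24:11874  25:412  26:1447  27:7872  28:11630  29:12159  30:4925  31:13457
  32:3510  33:10030  34:6277  35:1794  36:6629  37:10120  38:2720  39:12704
  40:6675  41:8903  42:2286  43:12427  44:6654  45:3873  46:4248  47:5204
  48:1078  49:10285  50:7468  51:1152  52:11267  53:4418  54:5998  55:650
  56:13377  57:12682  58:7845  59:3231  60:8886  61:13025  62:4356  63:11754
  64:647  65:4931  66:3303  67:8745  68:8230  69:9802  70:13485  71:5709
  72:7414  73:11400  74:4721  75:7095  76:1319  77:3615  78:8134  79:9990
  80:10863  81:7463  82:5106  83:143  84:5918  85:9822  86:11192  87:9636
  88:1414  89:9627  90:3122  91:8536  92:5822  93:10010  94:8570  95:11390
  96:12629  97:11893  98:4319  99:11263  100:2172  101:2508  102:1850  103:11027
  104:4888  105:12966  106:5035  107:7607  108:4824  109:4076  110:3287  111:13284
  112:7793  113:1079  114:4085  115:1579  116:852
Giant step factor: 7323^(-117) ≡ 2241 (mod 13523).
Scan 1411·2241^i mod 13523 for i = 0, 1, …:
  i=0: 1411   i=1: 11192
Match at i=1, j=86: x = 1·117 + 86 = 203.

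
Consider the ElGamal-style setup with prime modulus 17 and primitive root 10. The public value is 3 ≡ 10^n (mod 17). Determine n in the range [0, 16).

11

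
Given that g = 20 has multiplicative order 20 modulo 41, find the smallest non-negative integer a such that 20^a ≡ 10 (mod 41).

12

Successive powers of 20 modulo 41:
  20^0=1  20^1=20  20^2=31  20^3=5  20^4=18  20^5=32
  20^6=25  20^7=8  20^8=37  20^9=2  20^10=40  20^11=21
  20^12=10
So 20^12 ≡ 10 (mod 41), giving a = 12.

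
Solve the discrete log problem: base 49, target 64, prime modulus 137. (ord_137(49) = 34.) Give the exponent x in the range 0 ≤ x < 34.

25

Successive powers of 49 modulo 137:
  49^0=1  49^1=49  49^2=72  49^3=103  49^4=115  49^5=18
  49^6=60  49^7=63  49^8=73  49^9=15  49^10=50  49^11=121
  49^12=38  49^13=81  49^14=133  49^15=78  49^16=123  49^17=136
  49^18=88  49^19=65  49^20=34  49^21=22  49^22=119  49^23=77
  49^24=74  49^25=64
So 49^25 ≡ 64 (mod 137), giving x = 25.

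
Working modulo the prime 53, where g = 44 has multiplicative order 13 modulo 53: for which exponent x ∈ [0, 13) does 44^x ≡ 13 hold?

Successive powers of 44 modulo 53:
  44^0=1  44^1=44  44^2=28  44^3=13
So 44^3 ≡ 13 (mod 53), giving x = 3.

3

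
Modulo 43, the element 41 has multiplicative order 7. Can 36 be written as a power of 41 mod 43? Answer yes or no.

no

36 ∈ ⟨41⟩ iff 36^7 ≡ 1 (mod 43), since |⟨41⟩| = 7.
36^7 mod 43 = 36.
Since 36 ≠ 1, 36 does not lie in the subgroup.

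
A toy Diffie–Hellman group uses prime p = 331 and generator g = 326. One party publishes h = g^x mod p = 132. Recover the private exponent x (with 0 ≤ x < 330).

10

Baby-step giant-step with m = ceil(sqrt(330)) = 19.
Baby table (326^j mod 331 for j=0..18):
  0:1  1:326  2:25  3:206  4:294  5:185  6:68  7:322
  8:45  9:106  10:132  11:2  12:321  13:50  14:81  15:257
  16:39  17:136  18:313
Giant step factor: 326^(-19) ≡ 217 (mod 331).
Scan 132·217^i mod 331 for i = 0, 1, …:
  i=0: 132
Match at i=0, j=10: x = 0·19 + 10 = 10.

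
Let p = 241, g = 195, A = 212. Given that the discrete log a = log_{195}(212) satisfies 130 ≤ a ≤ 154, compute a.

142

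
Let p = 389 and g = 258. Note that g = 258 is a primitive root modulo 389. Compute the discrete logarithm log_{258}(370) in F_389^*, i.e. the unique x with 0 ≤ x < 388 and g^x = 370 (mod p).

56

Baby-step giant-step with m = ceil(sqrt(388)) = 20.
Baby table (258^j mod 389 for j=0..19):
  0:1  1:258  2:45  3:329  4:80  5:23  6:99  7:257
  8:176  9:284  10:140  11:332  12:76  13:158  14:308  15:108
  16:245  17:192  18:133  19:82
Giant step factor: 258^(-20) ≡ 236 (mod 389).
Scan 370·236^i mod 389 for i = 0, 1, …:
  i=0: 370   i=1: 184   i=2: 245
Match at i=2, j=16: x = 2·20 + 16 = 56.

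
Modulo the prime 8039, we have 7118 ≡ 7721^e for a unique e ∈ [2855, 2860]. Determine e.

Compute 7721^2855 mod 8039 = 3175, then multiply by 7721 repeatedly:
  7721^2855=3175  7721^2856=3264  7721^2857=7118
Found 7118 at exponent 2857.

2857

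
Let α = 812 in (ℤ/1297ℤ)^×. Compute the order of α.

432

The order of 812 must divide p − 1 = 1296 = 2^4 · 3^4.
Divisors: 1, 2, 3, 4, 6, 8, 9, 12, 16, 18, 24, 27, 36, 48, 54, 72, 81, 108, 144, 162, 216, 324, 432, 648, 1296.
Check each in increasing order: 812^1 ≡ 812;  812^2 ≡ 468;  812^3 ≡ 1292;  812^4 ≡ 1128;  812^6 ≡ 25;  812^8 ≡ 27;  812^9 ≡ 1172;  812^12 ≡ 625;  812^16 ≡ 729;  812^18 ≡ 61;  812^24 ≡ 228;  812^27 ≡ 157;  812^36 ≡ 1127;  812^48 ≡ 104;  812^54 ≡ 6;  812^72 ≡ 366;  812^81 ≡ 942;  812^108 ≡ 36;  812^144 ≡ 365;  812^162 ≡ 216;  812^216 ≡ 1296;  812^324 ≡ 1261;  812^432 ≡ 1.
Smallest exponent giving 1 is 432.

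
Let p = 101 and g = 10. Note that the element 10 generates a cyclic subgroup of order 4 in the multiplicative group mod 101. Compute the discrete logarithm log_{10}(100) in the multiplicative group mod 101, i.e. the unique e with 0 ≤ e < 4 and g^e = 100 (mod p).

Successive powers of 10 modulo 101:
  10^0=1  10^1=10  10^2=100
So 10^2 ≡ 100 (mod 101), giving e = 2.

2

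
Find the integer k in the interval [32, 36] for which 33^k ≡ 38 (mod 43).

34

Compute 33^32 mod 43 = 15, then multiply by 33 repeatedly:
  33^32=15  33^33=22  33^34=38
Found 38 at exponent 34.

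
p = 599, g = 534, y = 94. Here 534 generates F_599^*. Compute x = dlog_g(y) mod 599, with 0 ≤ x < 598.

214

Baby-step giant-step with m = ceil(sqrt(598)) = 25.
Baby table (534^j mod 599 for j=0..24):
  0:1  1:534  2:32  3:316  4:425  5:528  6:422  7:124
  8:326  9:374  10:249  11:587  12:181  13:215  14:401  15:291
  16:253  17:327  18:309  19:281  20:304  21:7  22:144  23:224
  24:415
Giant step factor: 534^(-25) ≡ 569 (mod 599).
Scan 94·569^i mod 599 for i = 0, 1, …:
  i=0: 94   i=1: 175   i=2: 141   i=3: 562
  i=4: 511   i=5: 244   i=6: 467   i=7: 366
  i=8: 401
Match at i=8, j=14: x = 8·25 + 14 = 214.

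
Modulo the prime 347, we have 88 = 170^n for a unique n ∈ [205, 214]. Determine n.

213

Compute 170^205 mod 347 = 312, then multiply by 170 repeatedly:
  170^205=312  170^206=296  170^207=5  170^208=156  170^209=148
  170^210=176  170^211=78  170^212=74  170^213=88
Found 88 at exponent 213.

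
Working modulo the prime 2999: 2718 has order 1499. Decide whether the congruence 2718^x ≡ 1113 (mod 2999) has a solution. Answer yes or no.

1113 ∈ ⟨2718⟩ iff 1113^1499 ≡ 1 (mod 2999), since |⟨2718⟩| = 1499.
1113^1499 mod 2999 = 2998.
Since 2998 ≠ 1, 1113 does not lie in the subgroup.

no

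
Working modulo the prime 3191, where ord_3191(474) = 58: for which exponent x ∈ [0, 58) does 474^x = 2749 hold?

Baby-step giant-step with m = ceil(sqrt(58)) = 8.
Baby table (474^j mod 3191 for j=0..7):
  0:1  1:474  2:1306  3:3181  4:1642  5:2895  6:100  7:2726
Giant step factor: 474^(-8) ≡ 2597 (mod 3191).
Scan 2749·2597^i mod 3191 for i = 0, 1, …:
  i=0: 2749   i=1: 886   i=2: 231   i=3: 3190
  i=4: 594   i=5: 1365   i=6: 2895
Match at i=6, j=5: x = 6·8 + 5 = 53.

53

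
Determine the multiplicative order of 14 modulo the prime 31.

15

The order of 14 must divide p − 1 = 30 = 2 · 3 · 5.
Divisors: 1, 2, 3, 5, 6, 10, 15, 30.
Check each in increasing order: 14^1 ≡ 14;  14^2 ≡ 10;  14^3 ≡ 16;  14^5 ≡ 5;  14^6 ≡ 8;  14^10 ≡ 25;  14^15 ≡ 1.
Smallest exponent giving 1 is 15.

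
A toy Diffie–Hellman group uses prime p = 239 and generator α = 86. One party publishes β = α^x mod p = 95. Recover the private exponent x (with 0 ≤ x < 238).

33

Baby-step giant-step with m = ceil(sqrt(238)) = 16.
Baby table (86^j mod 239 for j=0..15):
  0:1  1:86  2:226  3:77  4:169  5:194  6:193  7:107
  8:120  9:43  10:113  11:158  12:204  13:97  14:216  15:173
Giant step factor: 86^(-16) ≡ 4 (mod 239).
Scan 95·4^i mod 239 for i = 0, 1, …:
  i=0: 95   i=1: 141   i=2: 86
Match at i=2, j=1: x = 2·16 + 1 = 33.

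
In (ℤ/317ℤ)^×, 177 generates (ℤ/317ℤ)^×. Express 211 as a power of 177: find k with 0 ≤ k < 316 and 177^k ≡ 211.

Baby-step giant-step with m = ceil(sqrt(316)) = 18.
Baby table (177^j mod 317 for j=0..17):
  0:1  1:177  2:263  3:269  4:63  5:56  6:85  7:146
  8:165  9:41  10:283  11:5  12:251  13:47  14:77  15:315
  16:280  17:108
Giant step factor: 177^(-18) ≡ 142 (mod 317).
Scan 211·142^i mod 317 for i = 0, 1, …:
  i=0: 211   i=1: 164   i=2: 147   i=3: 269
Match at i=3, j=3: k = 3·18 + 3 = 57.

57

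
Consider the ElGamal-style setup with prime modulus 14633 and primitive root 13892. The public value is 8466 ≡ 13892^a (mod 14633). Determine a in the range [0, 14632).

13745

Baby-step giant-step with m = ceil(sqrt(14632)) = 121.
Baby table (13892^j mod 14633 for j=0..120):
  0:1  1:13892  2:7660  3:1544  4:11903  5:3576  6:13390  7:13817
  8:4703  9:12364  10:13167  11:3464  12:8584  13:4611  14:7371  15:10831
  16:7746  17:10983  18:12178  19:4663  20:12738  21:14060  22:236  23:720
  24:7901  25:13192  26:14205  27:9855  28:13945  29:12286  30:12433  31:5937
  32:5216  33:12689  34:6470  35:5354  36:12862  37:9974  38:13564  39:1947
  40:5940  41:2993  42:6403  43:11102  44:11797  45:8957  46:6245  47:11116
  48:1423  49:13766  50:13228  51:2162  52:7588  53:10997  54:1804  55:9472
  56:5088  57:5106  58:6401  59:12584  60:11110  61:5869  62:11705  63:3964
  64:3909  65:765  66:3822  67:6700  68:10520  69:4069  70:13902  71:250
  72:4979  73:12710  74:5542  75:5251  76:1387  77:11176  78:862  79:5110
  80:3437  81:13958  82:2653  83:9582  84:11376  85:13625  86:645  87:4944
  88:9379  89:836  90:9743  91:9139  92:3080  93:468  94:4404  95:14428
  96:5575  97:10064  98:5406  99:3596  100:13203  101:6054  102:6317  103:1663
  104:11522  105:7870  106:6897  107:10873  108:5890  109:10777  110:3861  111:7067
  112:1967  113:5753  114:9863  115:8017  116:401  117:10152  118:13363  119:4558
  120:2745
Giant step factor: 13892^(-121) ≡ 10344 (mod 14633).
Scan 8466·10344^i mod 14633 for i = 0, 1, …:
  i=0: 8466   i=1: 8432   i=2: 7928   i=3: 3900
  i=4: 13052   i=5: 5830   i=6: 2927   i=7: 1211
  i=8: 736   i=9: 4024     …   i=112: 3878
  i=113: 4979
Match at i=113, j=72: a = 113·121 + 72 = 13745.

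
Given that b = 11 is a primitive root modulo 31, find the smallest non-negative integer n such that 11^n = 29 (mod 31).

Successive powers of 11 modulo 31:
  11^0=1  11^1=11  11^2=28  11^3=29
So 11^3 ≡ 29 (mod 31), giving n = 3.

3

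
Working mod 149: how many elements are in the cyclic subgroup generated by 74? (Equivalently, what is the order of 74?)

The order of 74 must divide p − 1 = 148 = 2^2 · 37.
Divisors: 1, 2, 4, 37, 74, 148.
Check each in increasing order: 74^1 ≡ 74;  74^2 ≡ 112;  74^4 ≡ 28;  74^37 ≡ 105;  74^74 ≡ 148;  74^148 ≡ 1.
Smallest exponent giving 1 is 148.

148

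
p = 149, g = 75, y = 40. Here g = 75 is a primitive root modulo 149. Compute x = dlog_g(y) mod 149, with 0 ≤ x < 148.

41

Baby-step giant-step with m = ceil(sqrt(148)) = 13.
Baby table (75^j mod 149 for j=0..12):
  0:1  1:75  2:112  3:56  4:28  5:14  6:7  7:78
  8:39  9:94  10:47  11:98  12:49
Giant step factor: 75^(-13) ≡ 146 (mod 149).
Scan 40·146^i mod 149 for i = 0, 1, …:
  i=0: 40   i=1: 29   i=2: 62   i=3: 112
Match at i=3, j=2: x = 3·13 + 2 = 41.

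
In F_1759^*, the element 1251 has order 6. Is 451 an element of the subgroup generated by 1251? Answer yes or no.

⟨1251⟩ has order 6; its elements mod 1759 are {1, 508, 509, 1250, 1251, 1758}.
451 is not in this set.

no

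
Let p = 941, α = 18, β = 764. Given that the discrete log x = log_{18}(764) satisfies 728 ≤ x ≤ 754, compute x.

736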